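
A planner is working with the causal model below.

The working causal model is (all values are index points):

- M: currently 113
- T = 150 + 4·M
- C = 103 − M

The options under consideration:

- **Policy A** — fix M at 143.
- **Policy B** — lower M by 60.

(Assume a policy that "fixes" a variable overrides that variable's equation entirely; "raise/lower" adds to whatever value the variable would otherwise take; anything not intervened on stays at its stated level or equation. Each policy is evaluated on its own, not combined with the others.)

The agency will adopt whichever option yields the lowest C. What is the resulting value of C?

Policy A (M := 143):
  M = 143
  C = 103 − 143 = -40
Policy B (M − 60):
  M = 113 − 60 = 53
  C = 103 − 53 = 50
Comparing — Policy A: C=-40, Policy B: C=50. Lowest is -40 (Policy A).

-40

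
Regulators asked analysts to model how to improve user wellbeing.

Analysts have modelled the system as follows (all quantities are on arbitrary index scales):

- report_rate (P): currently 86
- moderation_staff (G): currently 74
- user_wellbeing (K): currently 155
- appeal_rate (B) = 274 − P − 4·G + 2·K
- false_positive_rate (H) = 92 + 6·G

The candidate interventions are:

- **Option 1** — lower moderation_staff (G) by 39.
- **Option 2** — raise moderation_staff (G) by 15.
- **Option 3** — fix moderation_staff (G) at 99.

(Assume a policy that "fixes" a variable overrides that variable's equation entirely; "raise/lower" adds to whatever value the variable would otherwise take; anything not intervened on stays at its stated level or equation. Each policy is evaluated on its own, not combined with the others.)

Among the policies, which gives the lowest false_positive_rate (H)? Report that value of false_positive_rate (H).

302

Option 1 (G − 39):
  G = 74 − 39 = 35
  H = 92 + 6·35 = 302
Option 2 (G + 15):
  G = 74 + 15 = 89
  H = 92 + 6·89 = 626
Option 3 (G := 99):
  G = 99
  H = 92 + 6·99 = 686
Comparing — Option 1: H=302, Option 2: H=626, Option 3: H=686. Lowest is 302 (Option 1).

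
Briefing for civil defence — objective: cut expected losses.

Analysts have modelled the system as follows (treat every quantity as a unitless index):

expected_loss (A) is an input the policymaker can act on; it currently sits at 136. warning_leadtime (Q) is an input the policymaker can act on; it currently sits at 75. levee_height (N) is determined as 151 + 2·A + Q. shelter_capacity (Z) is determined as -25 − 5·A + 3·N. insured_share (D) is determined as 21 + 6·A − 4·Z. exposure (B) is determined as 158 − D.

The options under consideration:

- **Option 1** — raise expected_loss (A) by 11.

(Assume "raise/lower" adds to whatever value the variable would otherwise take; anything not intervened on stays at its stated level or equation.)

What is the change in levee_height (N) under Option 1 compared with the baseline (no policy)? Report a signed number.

22

Baseline:
  A = 136
  Q = 75
  N = 151 + 2·136 + 75 = 498
Option 1 (A + 11):
  A = 136 + 11 = 147
  Q = 75
  N = 151 + 2·147 + 75 = 520
Change in N: 520 − 498 = 22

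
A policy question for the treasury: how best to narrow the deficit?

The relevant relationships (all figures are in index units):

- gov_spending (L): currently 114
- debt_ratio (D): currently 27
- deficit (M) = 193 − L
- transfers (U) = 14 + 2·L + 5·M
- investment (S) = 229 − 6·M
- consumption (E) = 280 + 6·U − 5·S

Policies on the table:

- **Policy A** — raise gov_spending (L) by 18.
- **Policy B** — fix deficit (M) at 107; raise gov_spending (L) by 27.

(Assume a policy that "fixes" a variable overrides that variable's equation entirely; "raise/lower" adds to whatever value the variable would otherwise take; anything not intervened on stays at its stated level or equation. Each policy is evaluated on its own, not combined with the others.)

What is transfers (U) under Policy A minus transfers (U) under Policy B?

Policy A (L + 18):
  L = 114 + 18 = 132
  M = 193 − 132 = 61
  U = 14 + 2·132 + 5·61 = 583
Policy B (M := 107, L + 27):
  L = 114 + 27 = 141
  M = 107
  U = 14 + 2·141 + 5·107 = 831
U: 583 − 831 = -248

-248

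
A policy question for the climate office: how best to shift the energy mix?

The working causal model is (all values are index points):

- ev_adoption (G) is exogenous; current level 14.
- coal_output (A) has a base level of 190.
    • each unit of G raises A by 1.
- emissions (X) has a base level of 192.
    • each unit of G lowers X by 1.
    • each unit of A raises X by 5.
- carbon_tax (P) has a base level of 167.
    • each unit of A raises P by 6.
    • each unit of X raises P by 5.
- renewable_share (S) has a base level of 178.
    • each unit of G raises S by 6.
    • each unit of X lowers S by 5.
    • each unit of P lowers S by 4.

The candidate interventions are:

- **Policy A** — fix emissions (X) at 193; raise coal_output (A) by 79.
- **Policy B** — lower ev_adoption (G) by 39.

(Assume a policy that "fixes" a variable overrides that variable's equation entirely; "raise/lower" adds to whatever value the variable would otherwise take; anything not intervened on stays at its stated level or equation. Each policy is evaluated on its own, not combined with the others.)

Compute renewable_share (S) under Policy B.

-30650

Policy B (G − 39):
  G = 14 − 39 = -25
  A = 190 + (-25) = 165
  X = 192 − (-25) + 5·165 = 1042
  P = 167 + 6·165 + 5·1042 = 6367
  S = 178 + 6·(-25) − 5·1042 − 4·6367 = -30650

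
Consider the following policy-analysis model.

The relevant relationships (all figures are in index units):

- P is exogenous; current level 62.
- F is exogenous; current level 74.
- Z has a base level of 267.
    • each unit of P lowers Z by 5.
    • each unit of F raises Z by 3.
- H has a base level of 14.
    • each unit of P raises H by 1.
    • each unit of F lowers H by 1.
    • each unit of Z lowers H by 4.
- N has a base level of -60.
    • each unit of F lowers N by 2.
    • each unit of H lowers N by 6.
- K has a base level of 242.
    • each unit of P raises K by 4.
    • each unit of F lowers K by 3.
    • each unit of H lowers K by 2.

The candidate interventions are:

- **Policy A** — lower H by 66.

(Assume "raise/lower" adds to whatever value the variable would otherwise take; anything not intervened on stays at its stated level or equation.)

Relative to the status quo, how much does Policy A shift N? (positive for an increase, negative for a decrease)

396

Baseline:
  P = 62
  F = 74
  Z = 267 − 5·62 + 3·74 = 179
  H = 14 + 62 − 74 − 4·179 = -714
  N = -60 − 2·74 − 6·(-714) = 4076
Policy A (H − 66):
  P = 62
  F = 74
  Z = 267 − 5·62 + 3·74 = 179
  H = 14 + 62 − 74 − 4·179 (−66 from intervention) = -780
  N = -60 − 2·74 − 6·(-780) = 4472
Change in N: 4472 − 4076 = 396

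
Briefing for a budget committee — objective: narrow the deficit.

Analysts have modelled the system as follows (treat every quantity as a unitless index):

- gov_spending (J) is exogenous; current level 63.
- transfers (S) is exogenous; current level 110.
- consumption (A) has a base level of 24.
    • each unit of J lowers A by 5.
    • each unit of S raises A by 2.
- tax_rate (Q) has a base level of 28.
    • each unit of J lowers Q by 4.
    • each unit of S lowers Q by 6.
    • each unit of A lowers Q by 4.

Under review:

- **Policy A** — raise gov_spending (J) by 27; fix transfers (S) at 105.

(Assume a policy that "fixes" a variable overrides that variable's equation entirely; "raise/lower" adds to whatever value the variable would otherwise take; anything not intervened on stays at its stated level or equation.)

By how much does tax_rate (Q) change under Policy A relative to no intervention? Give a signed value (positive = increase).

Baseline:
  J = 63
  S = 110
  A = 24 − 5·63 + 2·110 = -71
  Q = 28 − 4·63 − 6·110 − 4·(-71) = -600
Policy A (J + 27, S := 105):
  J = 63 + 27 = 90
  S = 105
  A = 24 − 5·90 + 2·105 = -216
  Q = 28 − 4·90 − 6·105 − 4·(-216) = -98
Change in Q: -98 − (-600) = 502

502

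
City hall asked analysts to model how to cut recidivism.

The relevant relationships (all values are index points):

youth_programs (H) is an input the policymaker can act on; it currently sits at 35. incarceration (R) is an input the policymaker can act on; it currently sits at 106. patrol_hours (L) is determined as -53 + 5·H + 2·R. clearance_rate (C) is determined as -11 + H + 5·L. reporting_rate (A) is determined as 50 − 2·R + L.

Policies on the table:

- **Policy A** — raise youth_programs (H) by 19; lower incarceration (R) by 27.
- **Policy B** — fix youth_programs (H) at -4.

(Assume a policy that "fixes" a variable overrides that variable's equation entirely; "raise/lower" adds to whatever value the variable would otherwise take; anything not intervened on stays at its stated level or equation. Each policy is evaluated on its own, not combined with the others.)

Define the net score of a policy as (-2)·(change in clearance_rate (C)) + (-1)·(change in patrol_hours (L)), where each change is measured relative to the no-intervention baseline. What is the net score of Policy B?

2223

Baseline:
  H = 35
  R = 106
  L = -53 + 5·35 + 2·106 = 334
  C = -11 + 35 + 5·334 = 1694
Policy B (H := -4):
  H = -4
  R = 106
  L = -53 + 5·(-4) + 2·106 = 139
  C = -11 + (-4) + 5·139 = 680
ΔC = 680 − 1694 = -1014; ΔL = 139 − 334 = -195
Score = (-2)·(-1014) + (-1)·(-195) = 2223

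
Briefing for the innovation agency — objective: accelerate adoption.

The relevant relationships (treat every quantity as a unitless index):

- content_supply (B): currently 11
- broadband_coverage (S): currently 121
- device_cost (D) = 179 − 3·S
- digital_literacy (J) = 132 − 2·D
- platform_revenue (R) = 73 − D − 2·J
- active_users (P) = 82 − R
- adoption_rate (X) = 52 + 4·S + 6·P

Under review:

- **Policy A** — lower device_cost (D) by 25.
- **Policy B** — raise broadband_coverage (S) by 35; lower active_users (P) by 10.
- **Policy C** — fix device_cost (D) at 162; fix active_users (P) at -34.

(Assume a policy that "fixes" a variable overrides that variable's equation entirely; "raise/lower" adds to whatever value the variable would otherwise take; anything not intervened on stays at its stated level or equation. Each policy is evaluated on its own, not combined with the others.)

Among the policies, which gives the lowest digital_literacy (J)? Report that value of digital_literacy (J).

-192

Policy A (D − 25):
  S = 121
  D = 179 − 3·121 (−25 from intervention) = -209
  J = 132 − 2·(-209) = 550
Policy B (S + 35, P − 10):
  S = 121 + 35 = 156
  D = 179 − 3·156 = -289
  J = 132 − 2·(-289) = 710
Policy C (D := 162, P := -34):
  S = 121
  D = 162
  J = 132 − 2·162 = -192
Comparing — Policy A: J=550, Policy B: J=710, Policy C: J=-192. Lowest is -192 (Policy C).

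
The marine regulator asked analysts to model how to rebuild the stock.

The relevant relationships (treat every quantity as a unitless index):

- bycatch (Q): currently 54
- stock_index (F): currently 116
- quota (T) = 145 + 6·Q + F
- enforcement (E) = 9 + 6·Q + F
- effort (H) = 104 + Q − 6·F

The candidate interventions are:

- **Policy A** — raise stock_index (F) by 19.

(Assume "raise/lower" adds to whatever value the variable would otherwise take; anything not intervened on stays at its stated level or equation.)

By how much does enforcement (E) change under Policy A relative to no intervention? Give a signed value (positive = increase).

Baseline:
  Q = 54
  F = 116
  E = 9 + 6·54 + 116 = 449
Policy A (F + 19):
  Q = 54
  F = 116 + 19 = 135
  E = 9 + 6·54 + 135 = 468
Change in E: 468 − 449 = 19

19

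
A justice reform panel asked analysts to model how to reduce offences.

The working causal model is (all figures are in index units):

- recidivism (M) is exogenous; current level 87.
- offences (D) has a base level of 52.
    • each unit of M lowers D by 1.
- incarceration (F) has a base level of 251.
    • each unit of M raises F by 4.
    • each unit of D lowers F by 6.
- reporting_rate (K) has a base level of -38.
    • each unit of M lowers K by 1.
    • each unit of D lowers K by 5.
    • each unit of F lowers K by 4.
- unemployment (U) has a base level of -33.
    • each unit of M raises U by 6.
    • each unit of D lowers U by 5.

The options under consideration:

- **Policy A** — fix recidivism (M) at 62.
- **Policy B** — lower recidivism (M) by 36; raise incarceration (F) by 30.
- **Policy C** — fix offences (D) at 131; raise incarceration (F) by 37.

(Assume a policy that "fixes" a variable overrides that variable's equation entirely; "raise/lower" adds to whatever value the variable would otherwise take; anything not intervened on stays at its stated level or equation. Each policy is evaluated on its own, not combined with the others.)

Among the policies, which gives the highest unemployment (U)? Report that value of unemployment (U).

Policy A (M := 62):
  M = 62
  D = 52 − 62 = -10
  U = -33 + 6·62 − 5·(-10) = 389
Policy B (M − 36, F + 30):
  M = 87 − 36 = 51
  D = 52 − 51 = 1
  U = -33 + 6·51 − 5·1 = 268
Policy C (D := 131, F + 37):
  M = 87
  D = 131
  U = -33 + 6·87 − 5·131 = -166
Comparing — Policy A: U=389, Policy B: U=268, Policy C: U=-166. Highest is 389 (Policy A).

389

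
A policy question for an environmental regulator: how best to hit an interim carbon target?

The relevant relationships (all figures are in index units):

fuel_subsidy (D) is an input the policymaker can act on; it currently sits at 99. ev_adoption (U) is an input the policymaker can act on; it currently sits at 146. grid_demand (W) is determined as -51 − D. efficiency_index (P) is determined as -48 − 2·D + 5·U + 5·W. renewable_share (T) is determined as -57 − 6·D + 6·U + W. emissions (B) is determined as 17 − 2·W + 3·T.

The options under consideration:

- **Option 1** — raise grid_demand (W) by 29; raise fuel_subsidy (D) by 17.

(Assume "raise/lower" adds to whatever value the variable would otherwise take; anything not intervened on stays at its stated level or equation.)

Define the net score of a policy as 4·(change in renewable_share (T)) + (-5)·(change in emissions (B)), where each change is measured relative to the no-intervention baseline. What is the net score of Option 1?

Baseline:
  D = 99
  U = 146
  W = -51 − 99 = -150
  T = -57 − 6·99 + 6·146 + (-150) = 75
  B = 17 − 2·(-150) + 3·75 = 542
Option 1 (W + 29, D + 17):
  D = 99 + 17 = 116
  U = 146
  W = -51 − 116 (+29 from intervention) = -138
  T = -57 − 6·116 + 6·146 + (-138) = -15
  B = 17 − 2·(-138) + 3·(-15) = 248
ΔT = -15 − 75 = -90; ΔB = 248 − 542 = -294
Score = 4·(-90) + (-5)·(-294) = 1110

1110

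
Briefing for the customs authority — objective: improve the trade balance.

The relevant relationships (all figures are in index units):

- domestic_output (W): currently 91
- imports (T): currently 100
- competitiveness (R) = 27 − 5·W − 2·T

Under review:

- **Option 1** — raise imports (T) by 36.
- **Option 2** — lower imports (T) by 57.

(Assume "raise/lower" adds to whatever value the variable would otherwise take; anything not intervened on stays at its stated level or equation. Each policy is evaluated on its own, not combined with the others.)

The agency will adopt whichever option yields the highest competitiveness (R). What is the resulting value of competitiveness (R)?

Option 1 (T + 36):
  W = 91
  T = 100 + 36 = 136
  R = 27 − 5·91 − 2·136 = -700
Option 2 (T − 57):
  W = 91
  T = 100 − 57 = 43
  R = 27 − 5·91 − 2·43 = -514
Comparing — Option 1: R=-700, Option 2: R=-514. Highest is -514 (Option 2).

-514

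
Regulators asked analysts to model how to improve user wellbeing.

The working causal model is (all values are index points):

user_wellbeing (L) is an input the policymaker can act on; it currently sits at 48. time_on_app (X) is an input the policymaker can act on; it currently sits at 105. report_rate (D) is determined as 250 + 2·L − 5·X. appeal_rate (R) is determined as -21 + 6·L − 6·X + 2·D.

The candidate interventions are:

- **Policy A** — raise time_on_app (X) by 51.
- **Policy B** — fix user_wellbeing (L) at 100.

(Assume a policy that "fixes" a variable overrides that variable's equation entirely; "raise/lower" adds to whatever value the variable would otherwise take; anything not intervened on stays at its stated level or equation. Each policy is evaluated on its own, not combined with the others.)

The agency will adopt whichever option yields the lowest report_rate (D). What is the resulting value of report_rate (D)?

Policy A (X + 51):
  L = 48
  X = 105 + 51 = 156
  D = 250 + 2·48 − 5·156 = -434
Policy B (L := 100):
  L = 100
  X = 105
  D = 250 + 2·100 − 5·105 = -75
Comparing — Policy A: D=-434, Policy B: D=-75. Lowest is -434 (Policy A).

-434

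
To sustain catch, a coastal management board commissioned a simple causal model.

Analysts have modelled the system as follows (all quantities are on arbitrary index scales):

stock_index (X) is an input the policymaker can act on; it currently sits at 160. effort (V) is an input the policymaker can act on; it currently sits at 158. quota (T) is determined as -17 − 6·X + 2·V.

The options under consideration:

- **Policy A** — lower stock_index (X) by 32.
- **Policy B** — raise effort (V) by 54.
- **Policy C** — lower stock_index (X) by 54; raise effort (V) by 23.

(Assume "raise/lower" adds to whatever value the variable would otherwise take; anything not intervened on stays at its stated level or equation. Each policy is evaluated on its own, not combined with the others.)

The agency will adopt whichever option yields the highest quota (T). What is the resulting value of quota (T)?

-291

Policy A (X − 32):
  X = 160 − 32 = 128
  V = 158
  T = -17 − 6·128 + 2·158 = -469
Policy B (V + 54):
  X = 160
  V = 158 + 54 = 212
  T = -17 − 6·160 + 2·212 = -553
Policy C (X − 54, V + 23):
  X = 160 − 54 = 106
  V = 158 + 23 = 181
  T = -17 − 6·106 + 2·181 = -291
Comparing — Policy A: T=-469, Policy B: T=-553, Policy C: T=-291. Highest is -291 (Policy C).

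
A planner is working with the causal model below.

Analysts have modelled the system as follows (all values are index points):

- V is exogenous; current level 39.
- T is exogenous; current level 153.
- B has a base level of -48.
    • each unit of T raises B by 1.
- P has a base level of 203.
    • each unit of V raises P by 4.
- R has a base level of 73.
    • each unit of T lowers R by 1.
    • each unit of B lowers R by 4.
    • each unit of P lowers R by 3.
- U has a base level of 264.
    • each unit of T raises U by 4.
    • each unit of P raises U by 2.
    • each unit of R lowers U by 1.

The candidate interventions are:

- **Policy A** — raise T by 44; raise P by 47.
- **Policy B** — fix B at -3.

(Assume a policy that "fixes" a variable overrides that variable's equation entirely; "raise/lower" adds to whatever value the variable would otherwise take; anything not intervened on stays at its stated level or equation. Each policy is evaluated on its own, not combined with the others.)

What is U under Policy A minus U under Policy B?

1063

Policy A (T + 44, P + 47):
  V = 39
  T = 153 + 44 = 197
  B = -48 + 197 = 149
  P = 203 + 4·39 (+47 from intervention) = 406
  R = 73 − 197 − 4·149 − 3·406 = -1938
  U = 264 + 4·197 + 2·406 − (-1938) = 3802
Policy B (B := -3):
  V = 39
  T = 153
  B = -3
  P = 203 + 4·39 = 359
  R = 73 − 153 − 4·(-3) − 3·359 = -1145
  U = 264 + 4·153 + 2·359 − (-1145) = 2739
U: 3802 − 2739 = 1063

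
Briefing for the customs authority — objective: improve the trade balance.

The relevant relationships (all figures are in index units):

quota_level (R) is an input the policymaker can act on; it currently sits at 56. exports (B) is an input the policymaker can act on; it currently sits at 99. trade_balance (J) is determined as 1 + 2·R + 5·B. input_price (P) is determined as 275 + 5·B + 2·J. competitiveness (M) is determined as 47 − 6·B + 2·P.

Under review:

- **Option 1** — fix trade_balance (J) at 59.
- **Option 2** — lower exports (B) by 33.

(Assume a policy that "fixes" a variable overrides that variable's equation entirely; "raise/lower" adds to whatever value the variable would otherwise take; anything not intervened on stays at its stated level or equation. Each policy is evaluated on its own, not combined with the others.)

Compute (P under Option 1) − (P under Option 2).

Option 1 (J := 59):
  R = 56
  B = 99
  J = 59
  P = 275 + 5·99 + 2·59 = 888
Option 2 (B − 33):
  R = 56
  B = 99 − 33 = 66
  J = 1 + 2·56 + 5·66 = 443
  P = 275 + 5·66 + 2·443 = 1491
P: 888 − 1491 = -603

-603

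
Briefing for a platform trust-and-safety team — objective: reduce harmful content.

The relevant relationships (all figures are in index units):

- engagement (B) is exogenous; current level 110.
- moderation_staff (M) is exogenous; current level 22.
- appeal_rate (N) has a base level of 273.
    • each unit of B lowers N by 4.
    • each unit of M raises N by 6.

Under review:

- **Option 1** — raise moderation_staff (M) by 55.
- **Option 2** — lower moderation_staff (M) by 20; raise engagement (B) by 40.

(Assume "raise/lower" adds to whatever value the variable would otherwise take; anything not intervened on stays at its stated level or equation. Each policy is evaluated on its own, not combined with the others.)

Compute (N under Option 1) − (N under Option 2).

610

Option 1 (M + 55):
  B = 110
  M = 22 + 55 = 77
  N = 273 − 4·110 + 6·77 = 295
Option 2 (M − 20, B + 40):
  B = 110 + 40 = 150
  M = 22 − 20 = 2
  N = 273 − 4·150 + 6·2 = -315
N: 295 − (-315) = 610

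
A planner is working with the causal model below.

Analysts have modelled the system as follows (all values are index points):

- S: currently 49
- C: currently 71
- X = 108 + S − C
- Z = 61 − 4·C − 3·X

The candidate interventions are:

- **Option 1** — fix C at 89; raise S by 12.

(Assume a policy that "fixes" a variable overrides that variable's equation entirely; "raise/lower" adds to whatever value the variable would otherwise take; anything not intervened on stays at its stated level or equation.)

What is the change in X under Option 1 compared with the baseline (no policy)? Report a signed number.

-6

Baseline:
  S = 49
  C = 71
  X = 108 + 49 − 71 = 86
Option 1 (C := 89, S + 12):
  S = 49 + 12 = 61
  C = 89
  X = 108 + 61 − 89 = 80
Change in X: 80 − 86 = -6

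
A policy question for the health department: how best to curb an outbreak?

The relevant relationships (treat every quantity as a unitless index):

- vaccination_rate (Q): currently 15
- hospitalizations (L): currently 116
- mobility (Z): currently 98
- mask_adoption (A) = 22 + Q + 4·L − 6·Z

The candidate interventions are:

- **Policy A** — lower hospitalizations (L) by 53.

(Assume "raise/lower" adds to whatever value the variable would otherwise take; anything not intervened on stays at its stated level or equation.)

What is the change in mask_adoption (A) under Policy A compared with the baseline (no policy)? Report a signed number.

Baseline:
  Q = 15
  L = 116
  Z = 98
  A = 22 + 15 + 4·116 − 6·98 = -87
Policy A (L − 53):
  Q = 15
  L = 116 − 53 = 63
  Z = 98
  A = 22 + 15 + 4·63 − 6·98 = -299
Change in A: -299 − (-87) = -212

-212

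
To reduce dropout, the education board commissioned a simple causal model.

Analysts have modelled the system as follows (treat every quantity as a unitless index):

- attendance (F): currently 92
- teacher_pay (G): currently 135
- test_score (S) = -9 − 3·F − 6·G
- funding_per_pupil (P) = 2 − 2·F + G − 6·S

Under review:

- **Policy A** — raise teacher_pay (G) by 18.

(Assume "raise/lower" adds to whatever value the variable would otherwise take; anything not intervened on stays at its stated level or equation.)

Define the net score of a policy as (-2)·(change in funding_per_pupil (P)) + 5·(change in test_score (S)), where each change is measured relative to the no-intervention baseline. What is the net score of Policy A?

Baseline:
  F = 92
  G = 135
  S = -9 − 3·92 − 6·135 = -1095
  P = 2 − 2·92 + 135 − 6·(-1095) = 6523
Policy A (G + 18):
  F = 92
  G = 135 + 18 = 153
  S = -9 − 3·92 − 6·153 = -1203
  P = 2 − 2·92 + 153 − 6·(-1203) = 7189
ΔP = 7189 − 6523 = 666; ΔS = -1203 − (-1095) = -108
Score = (-2)·666 + 5·(-108) = -1872

-1872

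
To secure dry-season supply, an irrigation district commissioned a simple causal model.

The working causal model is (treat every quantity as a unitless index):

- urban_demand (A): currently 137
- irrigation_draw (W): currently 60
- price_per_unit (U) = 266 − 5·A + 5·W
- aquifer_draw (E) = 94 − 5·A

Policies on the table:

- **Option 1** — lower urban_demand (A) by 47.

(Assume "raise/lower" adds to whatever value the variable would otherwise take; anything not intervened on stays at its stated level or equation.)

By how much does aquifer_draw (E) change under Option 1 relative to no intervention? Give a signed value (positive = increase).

235

Baseline:
  A = 137
  E = 94 − 5·137 = -591
Option 1 (A − 47):
  A = 137 − 47 = 90
  E = 94 − 5·90 = -356
Change in E: -356 − (-591) = 235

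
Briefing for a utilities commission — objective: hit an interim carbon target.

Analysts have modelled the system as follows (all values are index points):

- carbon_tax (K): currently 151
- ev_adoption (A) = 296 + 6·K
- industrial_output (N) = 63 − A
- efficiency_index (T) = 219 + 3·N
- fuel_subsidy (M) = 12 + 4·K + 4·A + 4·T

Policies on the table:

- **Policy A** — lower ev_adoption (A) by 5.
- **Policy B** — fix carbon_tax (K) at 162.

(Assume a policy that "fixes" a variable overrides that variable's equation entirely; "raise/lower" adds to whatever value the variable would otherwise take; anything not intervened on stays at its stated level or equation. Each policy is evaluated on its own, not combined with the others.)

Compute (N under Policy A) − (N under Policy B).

71

Policy A (A − 5):
  K = 151
  A = 296 + 6·151 (−5 from intervention) = 1197
  N = 63 − 1197 = -1134
Policy B (K := 162):
  K = 162
  A = 296 + 6·162 = 1268
  N = 63 − 1268 = -1205
N: -1134 − (-1205) = 71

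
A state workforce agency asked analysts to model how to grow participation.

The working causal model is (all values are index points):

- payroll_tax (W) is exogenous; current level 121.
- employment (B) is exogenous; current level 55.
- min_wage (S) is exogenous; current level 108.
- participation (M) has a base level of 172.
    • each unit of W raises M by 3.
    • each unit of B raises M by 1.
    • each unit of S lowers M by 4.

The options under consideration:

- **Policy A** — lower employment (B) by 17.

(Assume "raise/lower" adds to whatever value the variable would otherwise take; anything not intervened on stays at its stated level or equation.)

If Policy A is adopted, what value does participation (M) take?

Policy A (B − 17):
  W = 121
  B = 55 − 17 = 38
  S = 108
  M = 172 + 3·121 + 38 − 4·108 = 141

141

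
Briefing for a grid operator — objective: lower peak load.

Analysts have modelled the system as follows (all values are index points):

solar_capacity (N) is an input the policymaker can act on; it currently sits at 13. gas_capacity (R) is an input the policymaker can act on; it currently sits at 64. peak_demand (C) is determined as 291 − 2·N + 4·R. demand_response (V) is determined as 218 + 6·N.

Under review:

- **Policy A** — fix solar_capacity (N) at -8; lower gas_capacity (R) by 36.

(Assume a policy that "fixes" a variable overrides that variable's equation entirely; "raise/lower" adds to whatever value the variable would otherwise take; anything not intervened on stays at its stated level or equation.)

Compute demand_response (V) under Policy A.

170

Policy A (N := -8, R − 36):
  N = -8
  V = 218 + 6·(-8) = 170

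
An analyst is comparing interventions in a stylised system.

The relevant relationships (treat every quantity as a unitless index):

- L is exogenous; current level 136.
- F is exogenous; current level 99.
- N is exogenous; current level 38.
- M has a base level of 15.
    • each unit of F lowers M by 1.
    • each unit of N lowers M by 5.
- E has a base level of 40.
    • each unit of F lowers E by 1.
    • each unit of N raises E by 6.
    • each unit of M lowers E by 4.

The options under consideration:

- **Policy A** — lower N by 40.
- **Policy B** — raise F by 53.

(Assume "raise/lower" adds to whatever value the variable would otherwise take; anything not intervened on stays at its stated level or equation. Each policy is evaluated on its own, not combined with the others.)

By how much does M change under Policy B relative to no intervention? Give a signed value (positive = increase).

-53

Baseline:
  F = 99
  N = 38
  M = 15 − 99 − 5·38 = -274
Policy B (F + 53):
  F = 99 + 53 = 152
  N = 38
  M = 15 − 152 − 5·38 = -327
Change in M: -327 − (-274) = -53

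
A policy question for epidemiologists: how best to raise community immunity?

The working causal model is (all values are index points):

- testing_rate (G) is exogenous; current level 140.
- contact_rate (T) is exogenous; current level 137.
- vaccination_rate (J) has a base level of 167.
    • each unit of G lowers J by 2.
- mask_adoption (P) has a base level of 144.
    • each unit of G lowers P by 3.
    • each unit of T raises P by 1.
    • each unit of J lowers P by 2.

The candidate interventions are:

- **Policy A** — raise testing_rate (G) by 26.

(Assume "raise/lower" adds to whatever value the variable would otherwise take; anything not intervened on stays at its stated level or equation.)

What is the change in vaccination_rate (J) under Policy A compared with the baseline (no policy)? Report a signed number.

Baseline:
  G = 140
  J = 167 − 2·140 = -113
Policy A (G + 26):
  G = 140 + 26 = 166
  J = 167 − 2·166 = -165
Change in J: -165 − (-113) = -52

-52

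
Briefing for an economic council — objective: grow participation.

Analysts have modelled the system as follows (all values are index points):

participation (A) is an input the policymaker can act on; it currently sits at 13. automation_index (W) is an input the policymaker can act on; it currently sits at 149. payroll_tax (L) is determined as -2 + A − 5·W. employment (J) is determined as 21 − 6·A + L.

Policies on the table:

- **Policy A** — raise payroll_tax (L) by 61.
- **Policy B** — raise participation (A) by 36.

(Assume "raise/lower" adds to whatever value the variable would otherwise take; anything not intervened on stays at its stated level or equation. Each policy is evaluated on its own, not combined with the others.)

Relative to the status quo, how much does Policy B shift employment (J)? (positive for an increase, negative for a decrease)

-180

Baseline:
  A = 13
  W = 149
  L = -2 + 13 − 5·149 = -734
  J = 21 − 6·13 + (-734) = -791
Policy B (A + 36):
  A = 13 + 36 = 49
  W = 149
  L = -2 + 49 − 5·149 = -698
  J = 21 − 6·49 + (-698) = -971
Change in J: -971 − (-791) = -180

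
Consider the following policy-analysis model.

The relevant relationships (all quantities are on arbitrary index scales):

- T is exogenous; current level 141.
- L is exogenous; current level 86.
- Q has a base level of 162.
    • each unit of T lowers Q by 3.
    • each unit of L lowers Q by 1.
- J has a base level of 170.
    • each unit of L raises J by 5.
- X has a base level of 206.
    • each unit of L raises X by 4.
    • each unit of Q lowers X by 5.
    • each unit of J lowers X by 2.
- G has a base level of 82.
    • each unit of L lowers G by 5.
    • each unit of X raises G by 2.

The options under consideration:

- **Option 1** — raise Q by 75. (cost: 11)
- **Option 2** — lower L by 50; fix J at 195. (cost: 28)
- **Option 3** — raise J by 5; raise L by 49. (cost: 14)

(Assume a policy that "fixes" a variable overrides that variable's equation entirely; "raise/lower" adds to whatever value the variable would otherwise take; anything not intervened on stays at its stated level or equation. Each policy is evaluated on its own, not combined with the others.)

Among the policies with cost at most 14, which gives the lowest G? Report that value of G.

Option 1 (Q + 75):
  T = 141
  L = 86
  Q = 162 − 3·141 − 86 (+75 from intervention) = -272
  J = 170 + 5·86 = 600
  X = 206 + 4·86 − 5·(-272) − 2·600 = 710
  G = 82 − 5·86 + 2·710 = 1072
Option 3 (J + 5, L + 49):
  T = 141
  L = 86 + 49 = 135
  Q = 162 − 3·141 − 135 = -396
  J = 170 + 5·135 (+5 from intervention) = 850
  X = 206 + 4·135 − 5·(-396) − 2·850 = 1026
  G = 82 − 5·135 + 2·1026 = 1459
Comparing — Option 1: G=1072, Option 3: G=1459. Lowest is 1072 (Option 1).

1072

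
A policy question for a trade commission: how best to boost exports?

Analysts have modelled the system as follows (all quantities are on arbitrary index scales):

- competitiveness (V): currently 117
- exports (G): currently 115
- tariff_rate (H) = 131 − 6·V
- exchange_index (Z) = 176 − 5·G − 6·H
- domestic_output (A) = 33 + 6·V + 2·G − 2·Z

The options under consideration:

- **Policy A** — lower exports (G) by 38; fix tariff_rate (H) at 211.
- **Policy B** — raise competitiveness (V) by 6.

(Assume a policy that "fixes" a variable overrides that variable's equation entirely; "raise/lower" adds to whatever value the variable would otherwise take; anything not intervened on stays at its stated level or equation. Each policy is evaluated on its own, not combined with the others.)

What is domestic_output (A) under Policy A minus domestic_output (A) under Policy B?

9324

Policy A (G − 38, H := 211):
  V = 117
  G = 115 − 38 = 77
  H = 211
  Z = 176 − 5·77 − 6·211 = -1475
  A = 33 + 6·117 + 2·77 − 2·(-1475) = 3839
Policy B (V + 6):
  V = 117 + 6 = 123
  G = 115
  H = 131 − 6·123 = -607
  Z = 176 − 5·115 − 6·(-607) = 3243
  A = 33 + 6·123 + 2·115 − 2·3243 = -5485
A: 3839 − (-5485) = 9324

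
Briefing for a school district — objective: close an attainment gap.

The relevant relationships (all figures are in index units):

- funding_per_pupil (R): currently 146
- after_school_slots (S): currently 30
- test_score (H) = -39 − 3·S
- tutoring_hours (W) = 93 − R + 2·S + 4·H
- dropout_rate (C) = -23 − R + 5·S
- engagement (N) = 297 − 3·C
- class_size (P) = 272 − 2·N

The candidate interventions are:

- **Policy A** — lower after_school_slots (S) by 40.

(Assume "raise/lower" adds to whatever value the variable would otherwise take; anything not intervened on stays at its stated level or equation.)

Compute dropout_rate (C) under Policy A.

Policy A (S − 40):
  R = 146
  S = 30 − 40 = -10
  C = -23 − 146 + 5·(-10) = -219

-219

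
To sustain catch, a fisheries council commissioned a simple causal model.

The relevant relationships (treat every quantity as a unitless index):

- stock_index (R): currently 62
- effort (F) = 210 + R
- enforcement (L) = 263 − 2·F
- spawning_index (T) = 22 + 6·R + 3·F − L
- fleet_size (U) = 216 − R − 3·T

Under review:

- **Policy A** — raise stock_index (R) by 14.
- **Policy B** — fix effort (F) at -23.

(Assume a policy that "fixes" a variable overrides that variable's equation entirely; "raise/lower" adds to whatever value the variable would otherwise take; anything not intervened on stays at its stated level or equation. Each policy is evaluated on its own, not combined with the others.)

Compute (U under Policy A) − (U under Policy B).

-4901

Policy A (R + 14):
  R = 62 + 14 = 76
  F = 210 + 76 = 286
  L = 263 − 2·286 = -309
  T = 22 + 6·76 + 3·286 − (-309) = 1645
  U = 216 − 76 − 3·1645 = -4795
Policy B (F := -23):
  R = 62
  F = -23
  L = 263 − 2·(-23) = 309
  T = 22 + 6·62 + 3·(-23) − 309 = 16
  U = 216 − 62 − 3·16 = 106
U: -4795 − 106 = -4901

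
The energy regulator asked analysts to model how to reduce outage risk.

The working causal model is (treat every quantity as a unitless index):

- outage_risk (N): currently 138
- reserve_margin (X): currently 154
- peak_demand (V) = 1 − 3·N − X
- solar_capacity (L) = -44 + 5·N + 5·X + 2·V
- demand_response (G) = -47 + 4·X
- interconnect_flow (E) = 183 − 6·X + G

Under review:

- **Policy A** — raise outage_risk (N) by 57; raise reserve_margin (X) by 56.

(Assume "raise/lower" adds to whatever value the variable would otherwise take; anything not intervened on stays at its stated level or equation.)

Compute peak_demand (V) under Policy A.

Policy A (N + 57, X + 56):
  N = 138 + 57 = 195
  X = 154 + 56 = 210
  V = 1 − 3·195 − 210 = -794

-794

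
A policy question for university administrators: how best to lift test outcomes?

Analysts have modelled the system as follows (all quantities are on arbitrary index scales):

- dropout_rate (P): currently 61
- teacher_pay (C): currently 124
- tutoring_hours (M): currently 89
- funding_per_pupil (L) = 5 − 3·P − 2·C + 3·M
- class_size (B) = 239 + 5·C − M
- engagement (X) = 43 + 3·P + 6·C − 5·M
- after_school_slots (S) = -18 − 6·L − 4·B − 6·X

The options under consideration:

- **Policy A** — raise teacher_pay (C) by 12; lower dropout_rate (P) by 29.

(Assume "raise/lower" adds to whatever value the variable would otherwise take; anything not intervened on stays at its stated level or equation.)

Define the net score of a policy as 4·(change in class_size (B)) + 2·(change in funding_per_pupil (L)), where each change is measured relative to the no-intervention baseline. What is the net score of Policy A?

Baseline:
  P = 61
  C = 124
  M = 89
  L = 5 − 3·61 − 2·124 + 3·89 = -159
  B = 239 + 5·124 − 89 = 770
Policy A (C + 12, P − 29):
  P = 61 − 29 = 32
  C = 124 + 12 = 136
  M = 89
  L = 5 − 3·32 − 2·136 + 3·89 = -96
  B = 239 + 5·136 − 89 = 830
ΔB = 830 − 770 = 60; ΔL = -96 − (-159) = 63
Score = 4·60 + 2·63 = 366

366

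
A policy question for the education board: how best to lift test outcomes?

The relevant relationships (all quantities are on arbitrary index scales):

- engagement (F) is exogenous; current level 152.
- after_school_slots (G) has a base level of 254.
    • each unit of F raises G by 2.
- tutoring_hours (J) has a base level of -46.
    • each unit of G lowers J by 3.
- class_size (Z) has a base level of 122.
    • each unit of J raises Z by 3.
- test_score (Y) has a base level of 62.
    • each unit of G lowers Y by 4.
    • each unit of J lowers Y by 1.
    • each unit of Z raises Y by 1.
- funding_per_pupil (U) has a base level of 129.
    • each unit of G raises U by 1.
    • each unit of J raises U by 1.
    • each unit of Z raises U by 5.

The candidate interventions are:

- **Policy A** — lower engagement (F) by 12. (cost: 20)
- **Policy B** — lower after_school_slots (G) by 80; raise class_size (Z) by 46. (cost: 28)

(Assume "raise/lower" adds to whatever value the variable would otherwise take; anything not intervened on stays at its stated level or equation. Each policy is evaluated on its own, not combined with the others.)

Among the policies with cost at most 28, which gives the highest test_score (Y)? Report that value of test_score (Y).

Policy A (F − 12):
  F = 152 − 12 = 140
  G = 254 + 2·140 = 534
  J = -46 − 3·534 = -1648
  Z = 122 + 3·(-1648) = -4822
  Y = 62 − 4·534 − (-1648) + (-4822) = -5248
Policy B (G − 80, Z + 46):
  F = 152
  G = 254 + 2·152 (−80 from intervention) = 478
  J = -46 − 3·478 = -1480
  Z = 122 + 3·(-1480) (+46 from intervention) = -4272
  Y = 62 − 4·478 − (-1480) + (-4272) = -4642
Comparing — Policy A: Y=-5248, Policy B: Y=-4642. Highest is -4642 (Policy B).

-4642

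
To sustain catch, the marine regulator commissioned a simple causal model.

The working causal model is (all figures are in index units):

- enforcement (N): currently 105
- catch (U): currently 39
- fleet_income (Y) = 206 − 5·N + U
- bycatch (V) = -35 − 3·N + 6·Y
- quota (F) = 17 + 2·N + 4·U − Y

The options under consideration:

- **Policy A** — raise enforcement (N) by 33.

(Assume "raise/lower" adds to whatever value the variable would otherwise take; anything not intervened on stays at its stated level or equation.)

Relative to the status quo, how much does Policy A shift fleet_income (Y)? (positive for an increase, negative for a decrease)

Baseline:
  N = 105
  U = 39
  Y = 206 − 5·105 + 39 = -280
Policy A (N + 33):
  N = 105 + 33 = 138
  U = 39
  Y = 206 − 5·138 + 39 = -445
Change in Y: -445 − (-280) = -165

-165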